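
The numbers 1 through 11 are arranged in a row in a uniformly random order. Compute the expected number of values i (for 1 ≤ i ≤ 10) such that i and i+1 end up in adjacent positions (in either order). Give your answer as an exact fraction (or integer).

20/11

For each i ∈ {1,…,10}, let Xᵢ = 1 if i and i+1 are adjacent. P(Xᵢ=1) = 2·(11−1)!/11! = 2/11.
By linearity, E[ΣXᵢ] = (10)·(2/11) = 20/11.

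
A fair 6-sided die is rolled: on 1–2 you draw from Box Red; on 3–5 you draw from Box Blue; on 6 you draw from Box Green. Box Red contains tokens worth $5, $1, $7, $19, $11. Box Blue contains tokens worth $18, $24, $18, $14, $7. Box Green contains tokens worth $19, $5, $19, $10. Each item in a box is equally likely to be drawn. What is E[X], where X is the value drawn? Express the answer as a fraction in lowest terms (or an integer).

527/40 dollars

E[X | Box Red] = (5 + 1 + 7 + 19 + 11)/5 = 43/5
E[X | Box Blue] = (18 + 24 + 18 + 14 + 7)/5 = 81/5
E[X | Box Green] = (19 + 5 + 19 + 10)/4 = 53/4
E[X] = (1/3)·43/5 + (1/2)·81/5 + (1/6)·53/4 = 527/40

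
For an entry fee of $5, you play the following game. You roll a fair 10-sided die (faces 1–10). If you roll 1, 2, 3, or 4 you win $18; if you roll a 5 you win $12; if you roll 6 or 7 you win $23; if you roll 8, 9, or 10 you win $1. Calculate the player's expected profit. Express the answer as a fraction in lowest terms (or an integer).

83/10 dollars

E[payout] = (3/10)·1 + (1/10)·12 + (2/5)·18 + (1/5)·23 = 133/10
Expected profit = 133/10 − 5 = 83/10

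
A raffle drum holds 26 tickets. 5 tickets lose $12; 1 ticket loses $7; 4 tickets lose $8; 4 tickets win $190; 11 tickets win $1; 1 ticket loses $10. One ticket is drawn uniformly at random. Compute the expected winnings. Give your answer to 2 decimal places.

E[payout] = (5/26)·(-12) + (1/26)·(-7) + (4/26)·(-8) + (4/26)·190 + (11/26)·1 + (1/26)·(-10) = 331/13
≈ $25.46

$25.46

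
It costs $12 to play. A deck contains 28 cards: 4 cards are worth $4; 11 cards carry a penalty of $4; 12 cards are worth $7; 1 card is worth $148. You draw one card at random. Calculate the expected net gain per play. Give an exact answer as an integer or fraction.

-33/7 dollars

E[payout] = (4/28)·4 + (11/28)·(-4) + (12/28)·7 + (1/28)·148 = 51/7
Expected profit = 51/7 − 12 = -33/7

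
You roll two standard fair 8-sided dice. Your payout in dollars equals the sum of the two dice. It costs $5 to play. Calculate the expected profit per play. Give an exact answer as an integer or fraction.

$4

Distribution of the sum of the two dice: 2 w.p. 1/64, 3 w.p. 1/32, 4 w.p. 3/64, 5 w.p. 1/16, 6 w.p. 5/64, 7 w.p. 3/32, …
E[payout] = (1/64)·2 + (1/32)·3 + (3/64)·4 + (1/16)·5 + (5/64)·6 + (3/32)·7 + (7/64)·8 + (1/8)·9 + (7/64)·10 + (3/32)·11 + (5/64)·12 + (1/16)·13 + (3/64)·14 + (1/32)·15 + (1/64)·16 = 9
Expected profit = 9 − 5 = 4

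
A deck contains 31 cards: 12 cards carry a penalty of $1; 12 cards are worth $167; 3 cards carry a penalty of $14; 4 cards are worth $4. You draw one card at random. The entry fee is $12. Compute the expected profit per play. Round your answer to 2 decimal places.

E[payout] = (12/31)·(-1) + (12/31)·167 + (3/31)·(-14) + (4/31)·4 = 1966/31
Expected profit = 1966/31 − 12 = 1594/31 ≈ $51.42

$51.42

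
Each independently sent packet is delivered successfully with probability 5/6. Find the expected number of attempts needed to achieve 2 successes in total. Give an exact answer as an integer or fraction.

By linearity (sum of 2 independent geometric waits), E[trials] = 2/p = 2/(5/6) = 12/5.

12/5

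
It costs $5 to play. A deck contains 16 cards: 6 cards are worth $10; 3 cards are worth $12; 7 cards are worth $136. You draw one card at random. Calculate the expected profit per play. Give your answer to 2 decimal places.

$60.50

E[payout] = (6/16)·10 + (3/16)·12 + (7/16)·136 = 131/2
Expected profit = 131/2 − 5 = 121/2 ≈ $60.50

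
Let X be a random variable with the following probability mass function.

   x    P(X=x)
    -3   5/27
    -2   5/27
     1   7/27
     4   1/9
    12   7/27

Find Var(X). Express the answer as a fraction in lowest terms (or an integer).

2708/81

E[X] = (5/27)·(-3) + (5/27)·(-2) + (7/27)·1 + (1/9)·4 + (7/27)·12 = 26/9
E[X²] = (5/27)·9 + (5/27)·4 + (7/27)·1 + (1/9)·16 + (7/27)·144 = 376/9
Var(X) = 376/9 − (26/9)² = 2708/81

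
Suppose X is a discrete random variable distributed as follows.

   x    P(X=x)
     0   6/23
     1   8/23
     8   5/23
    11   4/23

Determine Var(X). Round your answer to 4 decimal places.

E[X] = (6/23)·0 + (8/23)·1 + (5/23)·8 + (4/23)·11 = 4
E[X²] = (6/23)·0 + (8/23)·1 + (5/23)·64 + (4/23)·121 = 812/23
Var(X) = 812/23 − (4)² = 444/23 ≈ 19.3043

19.3043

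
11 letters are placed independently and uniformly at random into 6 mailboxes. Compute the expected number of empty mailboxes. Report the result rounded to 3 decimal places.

0.808

Let Xⱼ=1 if mailbox j is empty. P(Xⱼ=1) = ((6-1)/6)^11 = 48828125/362797056.
By linearity, E[#empty] = 6·48828125/362797056 = 48828125/60466176.
≈ 0.808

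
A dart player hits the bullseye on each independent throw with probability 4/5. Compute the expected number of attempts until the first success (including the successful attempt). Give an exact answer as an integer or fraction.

For a geometric distribution, E[trials] = 1/p = 1/(4/5) = 5/4.

5/4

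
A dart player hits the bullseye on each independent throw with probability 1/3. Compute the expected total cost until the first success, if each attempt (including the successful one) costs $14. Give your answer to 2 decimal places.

E[#attempts] = 1/p = 3; E[cost] = 14·3 = 42.
≈ 42.00

$42.00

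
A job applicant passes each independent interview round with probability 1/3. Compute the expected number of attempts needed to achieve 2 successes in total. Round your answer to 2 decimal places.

6.00

By linearity (sum of 2 independent geometric waits), E[trials] = 2/p = 2/(1/3) = 6.
≈ 6.00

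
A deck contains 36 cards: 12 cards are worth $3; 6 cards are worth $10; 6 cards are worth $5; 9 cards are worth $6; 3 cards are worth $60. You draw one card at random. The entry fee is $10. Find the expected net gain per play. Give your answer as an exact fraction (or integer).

$0

E[payout] = (12/36)·3 + (6/36)·10 + (6/36)·5 + (9/36)·6 + (3/36)·60 = 10
Expected profit = 10 − 10 = 0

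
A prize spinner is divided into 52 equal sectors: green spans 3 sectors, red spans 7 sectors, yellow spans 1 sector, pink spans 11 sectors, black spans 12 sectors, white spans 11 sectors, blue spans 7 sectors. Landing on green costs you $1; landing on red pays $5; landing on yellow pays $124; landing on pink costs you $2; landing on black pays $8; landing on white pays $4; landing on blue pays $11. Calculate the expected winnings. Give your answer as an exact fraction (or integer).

E[payout] = (3/52)·(-1) + (7/52)·5 + (1/52)·124 + (11/52)·(-2) + (12/52)·8 + (11/52)·4 + (7/52)·11 = 27/4

27/4 dollars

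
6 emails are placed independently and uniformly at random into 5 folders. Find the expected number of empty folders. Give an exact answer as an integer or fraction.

Let Xⱼ=1 if folder j is empty. P(Xⱼ=1) = ((5-1)/5)^6 = 4096/15625.
By linearity, E[#empty] = 5·4096/15625 = 4096/3125.

4096/3125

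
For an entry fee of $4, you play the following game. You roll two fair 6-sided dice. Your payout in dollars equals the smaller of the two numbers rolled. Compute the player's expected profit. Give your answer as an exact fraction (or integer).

-53/36 dollars

Distribution of the smaller of the two numbers rolled: 1 w.p. 11/36, 2 w.p. 1/4, 3 w.p. 7/36, 4 w.p. 5/36, 5 w.p. 1/12, 6 w.p. 1/36
E[payout] = (11/36)·1 + (1/4)·2 + (7/36)·3 + (5/36)·4 + (1/12)·5 + (1/36)·6 = 91/36
Expected profit = 91/36 − 4 = -53/36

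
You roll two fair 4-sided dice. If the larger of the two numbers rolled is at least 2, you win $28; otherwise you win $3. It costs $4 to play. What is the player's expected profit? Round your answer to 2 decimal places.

E[payout] = (1/16)·3 + (15/16)·28 = 423/16
Expected profit = 423/16 − 4 = 359/16 ≈ $22.44

$22.44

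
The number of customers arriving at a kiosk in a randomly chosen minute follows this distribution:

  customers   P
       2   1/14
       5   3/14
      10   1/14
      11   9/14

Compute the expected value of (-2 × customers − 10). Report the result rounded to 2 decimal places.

-28.00

E[-2x-10] = (1/14)·(-14) + (3/14)·(-20) + (1/14)·(-30) + (9/14)·(-32)
     = -28 ≈ -28.00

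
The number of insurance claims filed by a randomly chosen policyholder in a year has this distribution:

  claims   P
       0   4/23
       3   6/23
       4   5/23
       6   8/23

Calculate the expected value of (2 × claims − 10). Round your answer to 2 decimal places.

-2.52

E[2x-10] = (4/23)·(-10) + (6/23)·(-4) + (5/23)·(-2) + (8/23)·2
     = -58/23 ≈ -2.52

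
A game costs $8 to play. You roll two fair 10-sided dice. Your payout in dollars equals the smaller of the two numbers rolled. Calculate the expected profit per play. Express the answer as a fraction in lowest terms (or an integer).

-83/20 dollars

Distribution of the smaller of the two numbers rolled: 1 w.p. 19/100, 2 w.p. 17/100, 3 w.p. 3/20, 4 w.p. 13/100, 5 w.p. 11/100, 6 w.p. 9/100, …
E[payout] = (19/100)·1 + (17/100)·2 + (3/20)·3 + (13/100)·4 + (11/100)·5 + (9/100)·6 + (7/100)·7 + (1/20)·8 + (3/100)·9 + (1/100)·10 = 77/20
Expected profit = 77/20 − 8 = -83/20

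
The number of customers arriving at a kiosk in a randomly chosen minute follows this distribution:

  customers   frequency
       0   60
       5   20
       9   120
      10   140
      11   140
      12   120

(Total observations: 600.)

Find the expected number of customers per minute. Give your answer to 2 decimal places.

9.27

Total = 600, so P(customers=0) = 60/600, etc.
E[X] = (1/10)·0 + (1/30)·5 + (1/5)·9 + (7/30)·10 + (7/30)·11 + (1/5)·12
     = 139/15 ≈ 9.27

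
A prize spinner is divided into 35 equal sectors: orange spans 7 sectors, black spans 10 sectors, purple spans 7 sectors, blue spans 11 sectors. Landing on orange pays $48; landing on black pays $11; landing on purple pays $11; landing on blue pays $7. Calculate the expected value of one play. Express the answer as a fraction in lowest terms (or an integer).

120/7 dollars

E[payout] = (7/35)·48 + (10/35)·11 + (7/35)·11 + (11/35)·7 = 120/7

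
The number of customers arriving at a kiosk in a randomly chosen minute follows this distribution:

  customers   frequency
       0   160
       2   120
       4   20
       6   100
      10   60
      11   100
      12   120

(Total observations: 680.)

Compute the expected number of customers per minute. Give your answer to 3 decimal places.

5.971

Total = 680, so P(customers=0) = 160/680, etc.
E[X] = (4/17)·0 + (3/17)·2 + (1/34)·4 + (5/34)·6 + (3/34)·10 + (5/34)·11 + (3/17)·12
     = 203/34 ≈ 5.971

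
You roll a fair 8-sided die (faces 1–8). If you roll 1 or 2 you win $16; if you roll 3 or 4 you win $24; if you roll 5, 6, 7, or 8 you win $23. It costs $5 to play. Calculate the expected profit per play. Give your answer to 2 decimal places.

E[payout] = (1/4)·16 + (1/2)·23 + (1/4)·24 = 43/2
Expected profit = 43/2 − 5 = 33/2 ≈ $16.50

$16.50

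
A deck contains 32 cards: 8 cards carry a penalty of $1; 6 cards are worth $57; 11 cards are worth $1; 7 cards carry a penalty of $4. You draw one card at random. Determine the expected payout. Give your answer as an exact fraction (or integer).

317/32 dollars

E[payout] = (8/32)·(-1) + (6/32)·57 + (11/32)·1 + (7/32)·(-4) = 317/32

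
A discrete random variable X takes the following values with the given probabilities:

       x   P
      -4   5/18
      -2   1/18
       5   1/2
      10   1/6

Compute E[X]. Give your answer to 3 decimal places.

2.944

E[X] = (5/18)·(-4) + (1/18)·(-2) + (1/2)·5 + (1/6)·10
     = 53/18 ≈ 2.944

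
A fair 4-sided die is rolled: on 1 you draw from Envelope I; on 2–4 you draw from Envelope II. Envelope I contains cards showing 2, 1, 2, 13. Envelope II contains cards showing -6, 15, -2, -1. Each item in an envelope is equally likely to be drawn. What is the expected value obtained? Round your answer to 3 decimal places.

2.250

E[X | Envelope I] = (2 + 1 + 2 + 13)/4 = 9/2
E[X | Envelope II] = (-6 + 15 − 2 − 1)/4 = 3/2
E[X] = (1/4)·9/2 + (3/4)·3/2 = 9/4 ≈ 2.250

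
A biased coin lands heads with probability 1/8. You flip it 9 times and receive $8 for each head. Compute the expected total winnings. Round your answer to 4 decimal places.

$9.0000

E[#heads] = 9·1/8 = 9/8 (linearity over flips).
E[winnings] = 8·9/8 = 9.
≈ 9.0000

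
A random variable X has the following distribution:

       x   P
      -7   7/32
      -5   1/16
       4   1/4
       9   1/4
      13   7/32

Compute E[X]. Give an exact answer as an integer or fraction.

17/4

E[X] = (7/32)·(-7) + (1/16)·(-5) + (1/4)·4 + (1/4)·9 + (7/32)·13
     = 17/4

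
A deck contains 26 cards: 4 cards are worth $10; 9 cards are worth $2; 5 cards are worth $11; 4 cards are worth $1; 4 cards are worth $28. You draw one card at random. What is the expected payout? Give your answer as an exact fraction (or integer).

E[payout] = (4/26)·10 + (9/26)·2 + (5/26)·11 + (4/26)·1 + (4/26)·28 = 229/26

229/26 dollars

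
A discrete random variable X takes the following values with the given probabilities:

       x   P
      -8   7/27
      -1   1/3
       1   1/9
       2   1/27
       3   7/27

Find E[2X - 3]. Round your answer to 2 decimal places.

E[2x-3] = (7/27)·(-19) + (1/3)·(-5) + (1/9)·(-1) + (1/27)·1 + (7/27)·3
     = -53/9 ≈ -5.89

-5.89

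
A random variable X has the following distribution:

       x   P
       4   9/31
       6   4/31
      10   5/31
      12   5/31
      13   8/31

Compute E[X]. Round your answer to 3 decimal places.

8.839

E[X] = (9/31)·4 + (4/31)·6 + (5/31)·10 + (5/31)·12 + (8/31)·13
     = 274/31 ≈ 8.839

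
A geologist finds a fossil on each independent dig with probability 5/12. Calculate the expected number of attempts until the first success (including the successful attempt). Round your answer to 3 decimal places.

For a geometric distribution, E[trials] = 1/p = 1/(5/12) = 12/5.
≈ 2.400

2.400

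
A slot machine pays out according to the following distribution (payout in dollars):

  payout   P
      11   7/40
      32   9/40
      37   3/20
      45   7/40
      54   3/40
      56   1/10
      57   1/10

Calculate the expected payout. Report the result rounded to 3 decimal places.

E[X] = (7/40)·11 + (9/40)·32 + (3/20)·37 + (7/40)·45 + (3/40)·54 + (1/10)·56 + (1/10)·57
     = 379/10 ≈ 37.900

$37.900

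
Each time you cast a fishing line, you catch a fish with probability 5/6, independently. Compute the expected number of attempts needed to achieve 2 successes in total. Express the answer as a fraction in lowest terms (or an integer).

By linearity (sum of 2 independent geometric waits), E[trials] = 2/p = 2/(5/6) = 12/5.

12/5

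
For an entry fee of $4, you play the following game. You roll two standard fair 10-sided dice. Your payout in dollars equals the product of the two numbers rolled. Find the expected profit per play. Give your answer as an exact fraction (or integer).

105/4 dollars

Distribution of the product of the two numbers rolled: 1 w.p. 1/100, 2 w.p. 1/50, 3 w.p. 1/50, 4 w.p. 3/100, 5 w.p. 1/50, 6 w.p. 1/25, …
E[payout] = (1/100)·1 + (1/50)·2 + (1/50)·3 + (3/100)·4 + (1/50)·5 + (1/25)·6 + (1/50)·7 + (1/25)·8 + (3/100)·9 + (1/25)·10 + (1/25)·12 + (1/50)·14 + (1/50)·15 + (3/100)·16 + (1/25)·18 + (1/25)·20 + (1/50)·21 + (1/25)·24 + (1/100)·25 + (1/50)·27 + (1/50)·28 + (1/25)·30 + (1/50)·32 + (1/50)·35 + (3/100)·36 + (1/25)·40 + (1/50)·42 + (1/50)·45 + (1/50)·48 + (1/100)·49 + (1/50)·50 + (1/50)·54 + (1/50)·56 + (1/50)·60 + (1/50)·63 + (1/100)·64 + (1/50)·70 + (1/50)·72 + (1/50)·80 + (1/100)·81 + (1/50)·90 + (1/100)·100 = 121/4
Expected profit = 121/4 − 4 = 105/4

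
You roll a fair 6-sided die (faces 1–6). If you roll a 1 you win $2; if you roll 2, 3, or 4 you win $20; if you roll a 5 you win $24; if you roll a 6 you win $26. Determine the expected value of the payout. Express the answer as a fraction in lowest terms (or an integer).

E[payout] = (1/6)·2 + (1/2)·20 + (1/6)·24 + (1/6)·26 = 56/3

56/3 dollars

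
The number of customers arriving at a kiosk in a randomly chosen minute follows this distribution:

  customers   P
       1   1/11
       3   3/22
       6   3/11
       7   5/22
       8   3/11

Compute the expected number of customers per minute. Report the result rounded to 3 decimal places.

5.909

E[X] = (1/11)·1 + (3/22)·3 + (3/11)·6 + (5/22)·7 + (3/11)·8
     = 65/11 ≈ 5.909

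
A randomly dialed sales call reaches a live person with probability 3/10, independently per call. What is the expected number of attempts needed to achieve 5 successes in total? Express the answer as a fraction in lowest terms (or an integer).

50/3

By linearity (sum of 5 independent geometric waits), E[trials] = 5/p = 5/(3/10) = 50/3.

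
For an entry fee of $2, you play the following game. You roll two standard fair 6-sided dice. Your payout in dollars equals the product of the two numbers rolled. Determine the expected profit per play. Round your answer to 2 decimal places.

Distribution of the product of the two numbers rolled: 1 w.p. 1/36, 2 w.p. 1/18, 3 w.p. 1/18, 4 w.p. 1/12, 5 w.p. 1/18, 6 w.p. 1/9, …
E[payout] = (1/36)·1 + (1/18)·2 + (1/18)·3 + (1/12)·4 + (1/18)·5 + (1/9)·6 + (1/18)·8 + (1/36)·9 + (1/18)·10 + (1/9)·12 + (1/18)·15 + (1/36)·16 + (1/18)·18 + (1/18)·20 + (1/18)·24 + (1/36)·25 + (1/18)·30 + (1/36)·36 = 49/4
Expected profit = 49/4 − 2 = 41/4 ≈ $10.25

$10.25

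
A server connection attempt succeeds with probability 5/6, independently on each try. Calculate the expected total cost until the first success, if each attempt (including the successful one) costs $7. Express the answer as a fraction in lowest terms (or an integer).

E[#attempts] = 1/p = 6/5; E[cost] = 7·6/5 = 42/5.

42/5 dollars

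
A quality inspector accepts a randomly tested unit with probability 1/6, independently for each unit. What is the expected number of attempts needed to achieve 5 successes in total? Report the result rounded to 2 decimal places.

30.00

By linearity (sum of 5 independent geometric waits), E[trials] = 5/p = 5/(1/6) = 30.
≈ 30.00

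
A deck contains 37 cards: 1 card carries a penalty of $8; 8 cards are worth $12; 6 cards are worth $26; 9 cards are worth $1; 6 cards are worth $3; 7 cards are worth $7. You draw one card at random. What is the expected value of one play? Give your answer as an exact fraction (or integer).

E[payout] = (1/37)·(-8) + (8/37)·12 + (6/37)·26 + (9/37)·1 + (6/37)·3 + (7/37)·7 = 320/37

320/37 dollars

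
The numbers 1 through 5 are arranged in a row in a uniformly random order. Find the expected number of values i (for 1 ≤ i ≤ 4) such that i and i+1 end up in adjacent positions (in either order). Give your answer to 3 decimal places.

For each i ∈ {1,…,4}, let Xᵢ = 1 if i and i+1 are adjacent. P(Xᵢ=1) = 2·(5−1)!/5! = 2/5.
By linearity, E[ΣXᵢ] = (4)·(2/5) = 8/5.
≈ 1.600

1.600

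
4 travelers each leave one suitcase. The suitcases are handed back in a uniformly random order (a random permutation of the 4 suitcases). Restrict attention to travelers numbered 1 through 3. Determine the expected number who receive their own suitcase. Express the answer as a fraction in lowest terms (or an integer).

3/4

Let Xᵢ = 1 if person i gets their own suitcase. For each i, P(Xᵢ=1) = 1/4.
By linearity of expectation, E[X₁+…+X_3] = 3·(1/4) = 3/4.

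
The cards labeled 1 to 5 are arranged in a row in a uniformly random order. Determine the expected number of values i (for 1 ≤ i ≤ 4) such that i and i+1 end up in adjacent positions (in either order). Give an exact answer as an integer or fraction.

For each i ∈ {1,…,4}, let Xᵢ = 1 if i and i+1 are adjacent. P(Xᵢ=1) = 2·(5−1)!/5! = 2/5.
By linearity, E[ΣXᵢ] = (4)·(2/5) = 8/5.

8/5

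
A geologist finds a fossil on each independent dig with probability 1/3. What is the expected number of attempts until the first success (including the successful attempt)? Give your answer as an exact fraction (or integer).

For a geometric distribution, E[trials] = 1/p = 1/(1/3) = 3.

3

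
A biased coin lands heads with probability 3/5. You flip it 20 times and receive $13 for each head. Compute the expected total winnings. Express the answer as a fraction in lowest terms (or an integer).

E[#heads] = 20·3/5 = 12 (linearity over flips).
E[winnings] = 13·12 = 156.

$156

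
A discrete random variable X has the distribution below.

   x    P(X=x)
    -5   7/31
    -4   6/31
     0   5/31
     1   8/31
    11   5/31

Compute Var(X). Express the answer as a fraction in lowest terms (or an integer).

E[X] = (7/31)·(-5) + (6/31)·(-4) + (5/31)·0 + (8/31)·1 + (5/31)·11 = 4/31
E[X²] = (7/31)·25 + (6/31)·16 + (5/31)·0 + (8/31)·1 + (5/31)·121 = 884/31
Var(X) = 884/31 − (4/31)² = 27388/961

27388/961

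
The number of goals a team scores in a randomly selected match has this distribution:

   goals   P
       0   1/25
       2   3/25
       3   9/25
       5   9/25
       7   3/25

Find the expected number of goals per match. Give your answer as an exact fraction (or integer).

99/25

E[X] = (1/25)·0 + (3/25)·2 + (9/25)·3 + (9/25)·5 + (3/25)·7
     = 99/25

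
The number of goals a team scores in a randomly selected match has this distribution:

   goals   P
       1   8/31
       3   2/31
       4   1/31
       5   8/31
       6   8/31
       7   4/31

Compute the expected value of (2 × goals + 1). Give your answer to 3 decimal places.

9.645

E[2x+1] = (8/31)·3 + (2/31)·7 + (1/31)·9 + (8/31)·11 + (8/31)·13 + (4/31)·15
     = 299/31 ≈ 9.645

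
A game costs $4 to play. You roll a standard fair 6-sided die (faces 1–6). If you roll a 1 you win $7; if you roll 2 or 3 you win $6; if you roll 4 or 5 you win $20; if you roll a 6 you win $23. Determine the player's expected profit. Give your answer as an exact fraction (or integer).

29/3 dollars

E[payout] = (1/3)·6 + (1/6)·7 + (1/3)·20 + (1/6)·23 = 41/3
Expected profit = 41/3 − 4 = 29/3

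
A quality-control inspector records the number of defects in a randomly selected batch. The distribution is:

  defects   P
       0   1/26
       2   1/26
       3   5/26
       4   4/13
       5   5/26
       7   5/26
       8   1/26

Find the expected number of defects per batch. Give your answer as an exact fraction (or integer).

9/2

E[X] = (1/26)·0 + (1/26)·2 + (5/26)·3 + (4/13)·4 + (5/26)·5 + (5/26)·7 + (1/26)·8
     = 9/2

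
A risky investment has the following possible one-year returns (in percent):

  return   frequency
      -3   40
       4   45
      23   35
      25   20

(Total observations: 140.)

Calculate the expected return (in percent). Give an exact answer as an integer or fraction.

Total = 140, so P(return=-3) = 40/140, etc.
E[X] = (2/7)·(-3) + (9/28)·4 + (1/4)·23 + (1/7)·25
     = 39/4

39/4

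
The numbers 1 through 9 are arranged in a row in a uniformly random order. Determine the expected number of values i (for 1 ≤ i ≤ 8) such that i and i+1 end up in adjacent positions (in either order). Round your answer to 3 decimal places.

1.778

For each i ∈ {1,…,8}, let Xᵢ = 1 if i and i+1 are adjacent. P(Xᵢ=1) = 2·(9−1)!/9! = 2/9.
By linearity, E[ΣXᵢ] = (8)·(2/9) = 16/9.
≈ 1.778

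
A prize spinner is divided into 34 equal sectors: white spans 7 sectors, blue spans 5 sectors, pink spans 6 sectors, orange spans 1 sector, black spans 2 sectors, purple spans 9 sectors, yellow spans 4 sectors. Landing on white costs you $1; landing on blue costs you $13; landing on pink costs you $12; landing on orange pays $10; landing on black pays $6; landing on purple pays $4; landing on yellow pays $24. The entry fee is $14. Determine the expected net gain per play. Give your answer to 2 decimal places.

E[payout] = (7/34)·(-1) + (5/34)·(-13) + (6/34)·(-12) + (1/34)·10 + (2/34)·6 + (9/34)·4 + (4/34)·24 = 5/17
Expected profit = 5/17 − 14 = -233/17 ≈ -$13.71

-$13.71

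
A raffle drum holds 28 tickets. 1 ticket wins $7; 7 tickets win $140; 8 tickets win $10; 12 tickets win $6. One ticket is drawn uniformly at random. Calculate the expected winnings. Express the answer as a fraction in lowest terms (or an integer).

1139/28 dollars

E[payout] = (1/28)·7 + (7/28)·140 + (8/28)·10 + (12/28)·6 = 1139/28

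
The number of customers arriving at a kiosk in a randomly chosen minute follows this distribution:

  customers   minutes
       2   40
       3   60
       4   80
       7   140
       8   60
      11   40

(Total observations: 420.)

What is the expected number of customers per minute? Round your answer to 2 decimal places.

5.90

Total = 420, so P(customers=2) = 40/420, etc.
E[X] = (2/21)·2 + (1/7)·3 + (4/21)·4 + (1/3)·7 + (1/7)·8 + (2/21)·11
     = 124/21 ≈ 5.90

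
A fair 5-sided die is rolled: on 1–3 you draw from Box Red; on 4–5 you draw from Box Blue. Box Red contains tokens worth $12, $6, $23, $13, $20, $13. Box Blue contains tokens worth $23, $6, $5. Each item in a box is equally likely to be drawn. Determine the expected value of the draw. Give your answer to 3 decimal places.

E[X | Box Red] = (12 + 6 + 23 + 13 + 20 + 13)/6 = 29/2
E[X | Box Blue] = (23 + 6 + 5)/3 = 34/3
E[X] = (3/5)·29/2 + (2/5)·34/3 = 397/30 ≈ 13.233

$13.233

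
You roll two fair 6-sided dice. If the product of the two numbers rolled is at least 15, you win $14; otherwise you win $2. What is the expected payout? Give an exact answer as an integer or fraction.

19/3 dollars

E[payout] = (23/36)·2 + (13/36)·14 = 19/3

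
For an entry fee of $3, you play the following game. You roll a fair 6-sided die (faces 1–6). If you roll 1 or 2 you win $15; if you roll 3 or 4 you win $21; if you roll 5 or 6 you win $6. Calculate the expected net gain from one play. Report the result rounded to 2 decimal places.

E[payout] = (1/3)·6 + (1/3)·15 + (1/3)·21 = 14
Expected profit = 14 − 3 = 11 ≈ $11.00

$11.00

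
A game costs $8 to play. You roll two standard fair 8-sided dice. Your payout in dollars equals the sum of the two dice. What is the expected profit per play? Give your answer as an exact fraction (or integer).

$1

Distribution of the sum of the two dice: 2 w.p. 1/64, 3 w.p. 1/32, 4 w.p. 3/64, 5 w.p. 1/16, 6 w.p. 5/64, 7 w.p. 3/32, …
E[payout] = (1/64)·2 + (1/32)·3 + (3/64)·4 + (1/16)·5 + (5/64)·6 + (3/32)·7 + (7/64)·8 + (1/8)·9 + (7/64)·10 + (3/32)·11 + (5/64)·12 + (1/16)·13 + (3/64)·14 + (1/32)·15 + (1/64)·16 = 9
Expected profit = 9 − 8 = 1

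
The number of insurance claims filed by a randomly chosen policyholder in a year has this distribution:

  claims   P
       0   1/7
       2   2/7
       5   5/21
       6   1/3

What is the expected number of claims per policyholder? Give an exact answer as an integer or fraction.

E[X] = (1/7)·0 + (2/7)·2 + (5/21)·5 + (1/3)·6
     = 79/21

79/21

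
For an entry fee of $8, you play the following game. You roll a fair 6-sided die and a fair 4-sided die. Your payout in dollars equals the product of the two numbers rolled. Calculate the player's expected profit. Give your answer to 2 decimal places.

Distribution of the product of the two numbers rolled: 1 w.p. 1/24, 2 w.p. 1/12, 3 w.p. 1/12, 4 w.p. 1/8, 5 w.p. 1/24, 6 w.p. 1/8, …
E[payout] = (1/24)·1 + (1/12)·2 + (1/12)·3 + (1/8)·4 + (1/24)·5 + (1/8)·6 + (1/12)·8 + (1/24)·9 + (1/24)·10 + (1/8)·12 + (1/24)·15 + (1/24)·16 + (1/24)·18 + (1/24)·20 + (1/24)·24 = 35/4
Expected profit = 35/4 − 8 = 3/4 ≈ $0.75

$0.75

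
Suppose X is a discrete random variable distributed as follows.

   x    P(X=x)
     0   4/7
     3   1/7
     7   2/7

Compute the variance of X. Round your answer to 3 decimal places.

E[X] = (4/7)·0 + (1/7)·3 + (2/7)·7 = 17/7
E[X²] = (4/7)·0 + (1/7)·9 + (2/7)·49 = 107/7
Var(X) = 107/7 − (17/7)² = 460/49 ≈ 9.388

9.388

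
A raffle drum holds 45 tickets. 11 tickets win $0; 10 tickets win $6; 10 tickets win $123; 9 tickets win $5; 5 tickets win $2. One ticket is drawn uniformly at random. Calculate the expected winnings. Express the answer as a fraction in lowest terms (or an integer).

E[payout] = (11/45)·0 + (10/45)·6 + (10/45)·123 + (9/45)·5 + (5/45)·2 = 269/9

269/9 dollars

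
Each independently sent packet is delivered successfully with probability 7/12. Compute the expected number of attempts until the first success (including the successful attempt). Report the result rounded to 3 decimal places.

1.714

For a geometric distribution, E[trials] = 1/p = 1/(7/12) = 12/7.
≈ 1.714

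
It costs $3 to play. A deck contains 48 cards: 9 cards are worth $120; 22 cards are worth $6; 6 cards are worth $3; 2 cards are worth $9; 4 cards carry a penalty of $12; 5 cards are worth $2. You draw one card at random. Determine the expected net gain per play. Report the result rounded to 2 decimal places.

$22.21

E[payout] = (9/48)·120 + (22/48)·6 + (6/48)·3 + (2/48)·9 + (4/48)·(-12) + (5/48)·2 = 605/24
Expected profit = 605/24 − 3 = 533/24 ≈ $22.21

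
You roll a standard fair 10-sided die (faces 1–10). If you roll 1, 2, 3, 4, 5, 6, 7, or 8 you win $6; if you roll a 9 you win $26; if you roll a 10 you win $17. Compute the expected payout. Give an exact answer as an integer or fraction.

91/10 dollars

E[payout] = (4/5)·6 + (1/10)·17 + (1/10)·26 = 91/10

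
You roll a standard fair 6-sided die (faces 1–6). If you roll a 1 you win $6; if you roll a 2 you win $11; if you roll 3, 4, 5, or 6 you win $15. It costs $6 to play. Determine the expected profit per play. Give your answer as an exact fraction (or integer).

41/6 dollars

E[payout] = (1/6)·6 + (1/6)·11 + (2/3)·15 = 77/6
Expected profit = 77/6 − 6 = 41/6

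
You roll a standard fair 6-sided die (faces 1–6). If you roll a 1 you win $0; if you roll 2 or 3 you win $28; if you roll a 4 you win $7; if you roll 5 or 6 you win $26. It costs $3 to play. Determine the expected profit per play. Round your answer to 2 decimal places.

$16.17

E[payout] = (1/6)·0 + (1/6)·7 + (1/3)·26 + (1/3)·28 = 115/6
Expected profit = 115/6 − 3 = 97/6 ≈ $16.17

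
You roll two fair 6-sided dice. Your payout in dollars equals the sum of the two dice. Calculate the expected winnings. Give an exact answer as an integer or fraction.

Distribution of the sum of the two dice: 2 w.p. 1/36, 3 w.p. 1/18, 4 w.p. 1/12, 5 w.p. 1/9, 6 w.p. 5/36, 7 w.p. 1/6, …
E[payout] = (1/36)·2 + (1/18)·3 + (1/12)·4 + (1/9)·5 + (5/36)·6 + (1/6)·7 + (5/36)·8 + (1/9)·9 + (1/12)·10 + (1/18)·11 + (1/36)·12 = 7

$7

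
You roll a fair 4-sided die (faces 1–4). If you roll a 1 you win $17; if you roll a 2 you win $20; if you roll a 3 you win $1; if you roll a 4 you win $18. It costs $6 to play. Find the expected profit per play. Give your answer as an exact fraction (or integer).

$8

E[payout] = (1/4)·1 + (1/4)·17 + (1/4)·18 + (1/4)·20 = 14
Expected profit = 14 − 6 = 8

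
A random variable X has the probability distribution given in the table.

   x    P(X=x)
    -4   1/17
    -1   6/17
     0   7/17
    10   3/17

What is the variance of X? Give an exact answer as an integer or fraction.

E[X] = (1/17)·(-4) + (6/17)·(-1) + (7/17)·0 + (3/17)·10 = 20/17
E[X²] = (1/17)·16 + (6/17)·1 + (7/17)·0 + (3/17)·100 = 322/17
Var(X) = 322/17 − (20/17)² = 5074/289

5074/289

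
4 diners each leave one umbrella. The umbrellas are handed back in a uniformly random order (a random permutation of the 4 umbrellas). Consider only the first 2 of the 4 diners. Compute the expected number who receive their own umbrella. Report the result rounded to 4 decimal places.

Let Xᵢ = 1 if person i gets their own umbrella. For each i, P(Xᵢ=1) = 1/4.
By linearity of expectation, E[X₁+…+X_2] = 2·(1/4) = 1/2.
≈ 0.5000

0.5000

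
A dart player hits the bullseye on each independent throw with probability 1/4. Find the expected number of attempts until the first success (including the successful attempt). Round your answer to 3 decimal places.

For a geometric distribution, E[trials] = 1/p = 1/(1/4) = 4.
≈ 4.000

4.000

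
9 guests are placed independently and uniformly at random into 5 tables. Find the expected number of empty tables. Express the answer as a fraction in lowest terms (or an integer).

262144/390625

Let Xⱼ=1 if table j is empty. P(Xⱼ=1) = ((5-1)/5)^9 = 262144/1953125.
By linearity, E[#empty] = 5·262144/1953125 = 262144/390625.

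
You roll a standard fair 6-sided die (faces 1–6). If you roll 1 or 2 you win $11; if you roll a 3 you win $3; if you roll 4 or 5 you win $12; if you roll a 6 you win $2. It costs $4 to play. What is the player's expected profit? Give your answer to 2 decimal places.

$4.50

E[payout] = (1/6)·2 + (1/6)·3 + (1/3)·11 + (1/3)·12 = 17/2
Expected profit = 17/2 − 4 = 9/2 ≈ $4.50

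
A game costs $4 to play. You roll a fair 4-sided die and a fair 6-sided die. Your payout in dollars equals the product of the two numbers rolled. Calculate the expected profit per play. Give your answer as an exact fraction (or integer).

19/4 dollars

Distribution of the product of the two numbers rolled: 1 w.p. 1/24, 2 w.p. 1/12, 3 w.p. 1/12, 4 w.p. 1/8, 5 w.p. 1/24, 6 w.p. 1/8, …
E[payout] = (1/24)·1 + (1/12)·2 + (1/12)·3 + (1/8)·4 + (1/24)·5 + (1/8)·6 + (1/12)·8 + (1/24)·9 + (1/24)·10 + (1/8)·12 + (1/24)·15 + (1/24)·16 + (1/24)·18 + (1/24)·20 + (1/24)·24 = 35/4
Expected profit = 35/4 − 4 = 19/4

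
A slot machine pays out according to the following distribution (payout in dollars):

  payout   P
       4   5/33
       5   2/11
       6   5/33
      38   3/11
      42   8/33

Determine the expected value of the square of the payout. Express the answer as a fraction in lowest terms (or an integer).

27518/33

E[X²] = (5/33)·16 + (2/11)·25 + (5/33)·36 + (3/11)·1444 + (8/33)·1764
     = 27518/33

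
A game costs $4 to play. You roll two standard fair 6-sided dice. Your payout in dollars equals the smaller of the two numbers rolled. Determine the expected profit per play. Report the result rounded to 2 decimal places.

-$1.47

Distribution of the smaller of the two numbers rolled: 1 w.p. 11/36, 2 w.p. 1/4, 3 w.p. 7/36, 4 w.p. 5/36, 5 w.p. 1/12, 6 w.p. 1/36
E[payout] = (11/36)·1 + (1/4)·2 + (7/36)·3 + (5/36)·4 + (1/12)·5 + (1/36)·6 = 91/36
Expected profit = 91/36 − 4 = -53/36 ≈ -$1.47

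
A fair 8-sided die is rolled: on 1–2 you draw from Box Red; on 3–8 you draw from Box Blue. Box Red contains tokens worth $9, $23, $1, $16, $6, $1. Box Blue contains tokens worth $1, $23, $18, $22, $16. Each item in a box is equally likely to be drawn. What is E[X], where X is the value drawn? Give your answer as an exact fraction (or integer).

43/3 dollars

E[X | Box Red] = (9 + 23 + 1 + 16 + 6 + 1)/6 = 28/3
E[X | Box Blue] = (1 + 23 + 18 + 22 + 16)/5 = 16
E[X] = (1/4)·28/3 + (3/4)·16 = 43/3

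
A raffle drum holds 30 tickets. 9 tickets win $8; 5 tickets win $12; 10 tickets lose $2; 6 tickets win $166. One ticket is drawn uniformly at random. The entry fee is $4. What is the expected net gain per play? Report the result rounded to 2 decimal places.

$32.93

E[payout] = (9/30)·8 + (5/30)·12 + (10/30)·(-2) + (6/30)·166 = 554/15
Expected profit = 554/15 − 4 = 494/15 ≈ $32.93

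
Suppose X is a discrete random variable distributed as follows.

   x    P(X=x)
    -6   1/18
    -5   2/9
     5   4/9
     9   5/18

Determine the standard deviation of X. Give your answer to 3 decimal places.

E[X] = 59/18, E[X²] = 247/6
Var(X) = E[X²] − (E[X])² = 247/6 − 3481/324 = 9857/324
SD(X) = √(9857/324) ≈ 5.516

5.516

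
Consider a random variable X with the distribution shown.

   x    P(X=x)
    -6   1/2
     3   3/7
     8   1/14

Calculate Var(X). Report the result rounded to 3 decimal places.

25.122

E[X] = (1/2)·(-6) + (3/7)·3 + (1/14)·8 = -8/7
E[X²] = (1/2)·36 + (3/7)·9 + (1/14)·64 = 185/7
Var(X) = 185/7 − (-8/7)² = 1231/49 ≈ 25.122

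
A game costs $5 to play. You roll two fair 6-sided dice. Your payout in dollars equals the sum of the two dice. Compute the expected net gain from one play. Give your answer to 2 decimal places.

Distribution of the sum of the two dice: 2 w.p. 1/36, 3 w.p. 1/18, 4 w.p. 1/12, 5 w.p. 1/9, 6 w.p. 5/36, 7 w.p. 1/6, …
E[payout] = (1/36)·2 + (1/18)·3 + (1/12)·4 + (1/9)·5 + (5/36)·6 + (1/6)·7 + (5/36)·8 + (1/9)·9 + (1/12)·10 + (1/18)·11 + (1/36)·12 = 7
Expected profit = 7 − 5 = 2 ≈ $2.00

$2.00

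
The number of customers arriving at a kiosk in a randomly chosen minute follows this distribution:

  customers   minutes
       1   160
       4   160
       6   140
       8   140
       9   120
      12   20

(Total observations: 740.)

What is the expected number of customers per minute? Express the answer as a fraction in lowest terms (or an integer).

204/37

Total = 740, so P(customers=1) = 160/740, etc.
E[X] = (8/37)·1 + (8/37)·4 + (7/37)·6 + (7/37)·8 + (6/37)·9 + (1/37)·12
     = 204/37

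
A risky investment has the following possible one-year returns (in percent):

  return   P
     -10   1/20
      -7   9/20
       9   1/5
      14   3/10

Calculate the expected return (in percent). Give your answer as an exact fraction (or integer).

E[X] = (1/20)·(-10) + (9/20)·(-7) + (1/5)·9 + (3/10)·14
     = 47/20

47/20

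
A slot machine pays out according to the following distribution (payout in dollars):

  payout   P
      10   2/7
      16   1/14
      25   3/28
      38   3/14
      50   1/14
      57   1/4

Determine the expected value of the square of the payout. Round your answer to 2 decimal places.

1414.07

E[X²] = (2/7)·100 + (1/14)·256 + (3/28)·625 + (3/14)·1444 + (1/14)·2500 + (1/4)·3249
     = 19797/14 ≈ 1414.07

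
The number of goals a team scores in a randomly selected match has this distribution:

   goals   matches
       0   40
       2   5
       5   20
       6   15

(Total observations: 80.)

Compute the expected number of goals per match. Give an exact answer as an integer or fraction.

Total = 80, so P(goals=0) = 40/80, etc.
E[X] = (1/2)·0 + (1/16)·2 + (1/4)·5 + (3/16)·6
     = 5/2

5/2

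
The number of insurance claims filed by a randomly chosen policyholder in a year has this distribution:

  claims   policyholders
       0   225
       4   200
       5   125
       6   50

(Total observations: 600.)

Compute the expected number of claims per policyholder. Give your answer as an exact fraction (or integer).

Total = 600, so P(claims=0) = 225/600, etc.
E[X] = (3/8)·0 + (1/3)·4 + (5/24)·5 + (1/12)·6
     = 23/8

23/8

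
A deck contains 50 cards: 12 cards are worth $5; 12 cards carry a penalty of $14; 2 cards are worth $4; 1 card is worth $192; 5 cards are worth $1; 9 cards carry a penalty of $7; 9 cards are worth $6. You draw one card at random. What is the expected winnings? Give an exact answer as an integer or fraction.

E[payout] = (12/50)·5 + (12/50)·(-14) + (2/50)·4 + (1/50)·192 + (5/50)·1 + (9/50)·(-7) + (9/50)·6 = 44/25

44/25 dollars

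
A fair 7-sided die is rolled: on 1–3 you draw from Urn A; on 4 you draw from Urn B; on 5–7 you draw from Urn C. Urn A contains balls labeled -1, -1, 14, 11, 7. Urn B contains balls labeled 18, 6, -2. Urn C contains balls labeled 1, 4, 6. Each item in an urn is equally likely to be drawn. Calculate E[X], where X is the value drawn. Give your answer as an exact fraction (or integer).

E[X | Urn A] = (-1 − 1 + 14 + 11 + 7)/5 = 6
E[X | Urn B] = (18 + 6 − 2)/3 = 22/3
E[X | Urn C] = (1 + 4 + 6)/3 = 11/3
E[X] = (3/7)·6 + (1/7)·22/3 + (3/7)·11/3 = 109/21

109/21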